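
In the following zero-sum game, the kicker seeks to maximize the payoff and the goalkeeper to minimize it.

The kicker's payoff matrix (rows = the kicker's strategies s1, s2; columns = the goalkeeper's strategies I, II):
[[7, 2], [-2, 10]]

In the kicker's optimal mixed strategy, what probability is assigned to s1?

Row minima are 2 and -2, so the kicker's maximin is 2; column maxima are 7 and 10, so the goalkeeper's minimax is 7. These differ, so the equilibrium is in mixed strategies.
Let the kicker play s1 with probability p. The goalkeeper is indifferent when 7p − 2(1−p) = 2p + 10(1−p), giving p = 12/17.

12/17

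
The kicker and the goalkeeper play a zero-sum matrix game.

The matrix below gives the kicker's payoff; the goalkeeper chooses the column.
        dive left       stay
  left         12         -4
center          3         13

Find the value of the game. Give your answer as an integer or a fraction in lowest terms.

Row minima are -4 and 3, so the kicker's maximin is 3; column maxima are 12 and 13, so the goalkeeper's minimax is 12. These differ, so the equilibrium is in mixed strategies.
Let the kicker play left with probability p. The goalkeeper is indifferent when 12p + 3(1−p) = −4p + 13(1−p), giving p = 5/13.
Let the goalkeeper play dive left with probability q. The kicker is indifferent when 12q − 4(1−q) = 3q + 13(1−q), giving q = 17/26.
The value is 12·(17/26) + (-4)·(9/26) = 84/13.

84/13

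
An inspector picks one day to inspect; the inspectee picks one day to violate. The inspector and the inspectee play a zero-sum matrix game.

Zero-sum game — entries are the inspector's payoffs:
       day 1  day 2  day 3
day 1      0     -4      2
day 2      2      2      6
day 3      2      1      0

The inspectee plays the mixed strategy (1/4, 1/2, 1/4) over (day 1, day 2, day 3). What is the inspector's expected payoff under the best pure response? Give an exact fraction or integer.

day 1: (0)·(1/4) + (-4)·(1/2) + (2)·(1/4) = -3/2.
day 2: (2)·(1/4) + (2)·(1/2) + (6)·(1/4) = 3.
day 3: (2)·(1/4) + (1)·(1/2) + (0)·(1/4) = 1.
The best pure response is day 2 with expected payoff 3.

3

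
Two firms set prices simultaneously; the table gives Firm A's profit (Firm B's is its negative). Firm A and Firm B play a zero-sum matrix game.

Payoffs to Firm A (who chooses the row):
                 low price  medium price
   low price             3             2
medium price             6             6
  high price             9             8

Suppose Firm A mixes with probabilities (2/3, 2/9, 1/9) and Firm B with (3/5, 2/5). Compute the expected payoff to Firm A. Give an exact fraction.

Against (3/5, 2/5), each row's expected payoff is low price: 13/5; medium price: 6; high price: 43/5.
Taking the (2/3, 2/9, 1/9)-weighted average: (2/3)·(13/5) + (2/9)·(6) + (1/9)·(43/5) = 181/45.

181/45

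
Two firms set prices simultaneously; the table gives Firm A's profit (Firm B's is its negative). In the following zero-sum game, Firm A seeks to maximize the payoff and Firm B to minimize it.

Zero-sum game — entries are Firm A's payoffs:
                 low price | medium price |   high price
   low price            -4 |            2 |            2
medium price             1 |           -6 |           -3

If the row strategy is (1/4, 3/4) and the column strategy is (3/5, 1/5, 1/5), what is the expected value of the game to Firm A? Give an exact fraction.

-13/10

Against (3/5, 1/5, 1/5), each row's expected payoff is low price: -8/5; medium price: -6/5.
Taking the (1/4, 3/4)-weighted average: (1/4)·(-8/5) + (3/4)·(-6/5) = -13/10.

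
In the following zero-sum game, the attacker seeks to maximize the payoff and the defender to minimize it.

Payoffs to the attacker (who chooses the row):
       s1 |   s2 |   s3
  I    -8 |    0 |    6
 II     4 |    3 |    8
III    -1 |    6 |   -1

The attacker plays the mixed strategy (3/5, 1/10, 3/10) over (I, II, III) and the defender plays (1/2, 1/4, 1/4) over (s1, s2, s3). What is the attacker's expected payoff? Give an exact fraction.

Against (1/2, 1/4, 1/4), each row's expected payoff is I: -5/2; II: 19/4; III: 3/4.
Taking the (3/5, 1/10, 3/10)-weighted average: (3/5)·(-5/2) + (1/10)·(19/4) + (3/10)·(3/4) = -4/5.

-4/5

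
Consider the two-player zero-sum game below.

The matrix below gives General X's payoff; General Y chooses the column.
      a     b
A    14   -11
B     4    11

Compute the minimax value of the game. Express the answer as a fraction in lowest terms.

99/16

Row minima are -11 and 4, so General X's maximin is 4; column maxima are 14 and 11, so General Y's minimax is 11. These differ, so the equilibrium is in mixed strategies.
Let General X play A with probability p. General Y is indifferent when 14p + 4(1−p) = −11p + 11(1−p), giving p = 7/32.
Let General Y play a with probability q. General X is indifferent when 14q − 11(1−q) = 4q + 11(1−q), giving q = 11/16.
The value is 14·(11/16) + (-11)·(5/16) = 99/16.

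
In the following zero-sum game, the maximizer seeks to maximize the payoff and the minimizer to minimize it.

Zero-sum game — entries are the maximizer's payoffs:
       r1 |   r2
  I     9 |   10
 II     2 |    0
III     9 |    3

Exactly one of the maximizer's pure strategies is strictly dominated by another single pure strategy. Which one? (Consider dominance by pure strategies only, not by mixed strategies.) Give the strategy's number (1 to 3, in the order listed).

2

Compare II with I: 9 > 2, 10 > 0.
So I strictly dominates II for the maximizer; II is strictly dominated.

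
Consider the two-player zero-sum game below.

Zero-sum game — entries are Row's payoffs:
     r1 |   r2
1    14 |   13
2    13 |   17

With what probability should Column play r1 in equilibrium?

Row minima are 13 and 13, so Row's maximin is 13; column maxima are 14 and 17, so Column's minimax is 14. These differ, so the equilibrium is in mixed strategies.
Let Column play r1 with probability q. Row is indifferent when 14q + 13(1−q) = 13q + 17(1−q), giving q = 4/5.

4/5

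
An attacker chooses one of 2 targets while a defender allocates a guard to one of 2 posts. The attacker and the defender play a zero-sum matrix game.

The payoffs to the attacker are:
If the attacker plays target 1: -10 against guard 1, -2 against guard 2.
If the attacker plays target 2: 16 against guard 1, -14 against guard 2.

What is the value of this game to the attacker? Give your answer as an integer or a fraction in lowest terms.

-86/19

Row minima are -10 and -14, so the attacker's maximin is -10; column maxima are 16 and -2, so the defender's minimax is -2. These differ, so the equilibrium is in mixed strategies.
Let the attacker play target 1 with probability p. The defender is indifferent when −10p + 16(1−p) = −2p − 14(1−p), giving p = 15/19.
Let the defender play guard 1 with probability q. The attacker is indifferent when −10q − 2(1−q) = 16q − 14(1−q), giving q = 6/19.
The value is -10·(6/19) + (-2)·(13/19) = -86/19.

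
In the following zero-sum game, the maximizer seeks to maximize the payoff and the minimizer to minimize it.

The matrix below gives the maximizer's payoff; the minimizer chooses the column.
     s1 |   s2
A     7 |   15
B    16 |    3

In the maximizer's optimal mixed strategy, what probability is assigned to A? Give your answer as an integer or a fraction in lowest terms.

13/21

Row minima are 7 and 3, so the maximizer's maximin is 7; column maxima are 16 and 15, so the minimizer's minimax is 15. These differ, so the equilibrium is in mixed strategies.
Let the maximizer play A with probability p. The minimizer is indifferent when 7p + 16(1−p) = 15p + 3(1−p), giving p = 13/21.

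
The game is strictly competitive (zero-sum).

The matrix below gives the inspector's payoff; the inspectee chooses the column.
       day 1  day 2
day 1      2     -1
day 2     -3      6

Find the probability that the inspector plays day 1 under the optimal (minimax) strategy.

Row minima are -1 and -3, so the inspector's maximin is -1; column maxima are 2 and 6, so the inspectee's minimax is 2. These differ, so the equilibrium is in mixed strategies.
Let the inspector play day 1 with probability p. The inspectee is indifferent when 2p − 3(1−p) = −p + 6(1−p), giving p = 3/4.

3/4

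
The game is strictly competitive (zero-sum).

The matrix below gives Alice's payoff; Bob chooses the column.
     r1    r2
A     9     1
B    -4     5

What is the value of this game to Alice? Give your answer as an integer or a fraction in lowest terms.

Row minima are 1 and -4, so Alice's maximin is 1; column maxima are 9 and 5, so Bob's minimax is 5. These differ, so the equilibrium is in mixed strategies.
Let Alice play A with probability p. Bob is indifferent when 9p − 4(1−p) = p + 5(1−p), giving p = 9/17.
Let Bob play r1 with probability q. Alice is indifferent when 9q + (1−q) = −4q + 5(1−q), giving q = 4/17.
The value is 9·(4/17) + (1)·(13/17) = 49/17.

49/17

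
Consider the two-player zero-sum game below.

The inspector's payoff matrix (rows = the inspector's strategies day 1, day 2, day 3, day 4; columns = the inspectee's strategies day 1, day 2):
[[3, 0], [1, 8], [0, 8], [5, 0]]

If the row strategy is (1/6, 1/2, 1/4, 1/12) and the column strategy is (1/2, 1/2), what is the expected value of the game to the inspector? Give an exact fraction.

Against (1/2, 1/2), each row's expected payoff is day 1: 3/2; day 2: 9/2; day 3: 4; day 4: 5/2.
Taking the (1/6, 1/2, 1/4, 1/12)-weighted average: (1/6)·(3/2) + (1/2)·(9/2) + (1/4)·(4) + (1/12)·(5/2) = 89/24.

89/24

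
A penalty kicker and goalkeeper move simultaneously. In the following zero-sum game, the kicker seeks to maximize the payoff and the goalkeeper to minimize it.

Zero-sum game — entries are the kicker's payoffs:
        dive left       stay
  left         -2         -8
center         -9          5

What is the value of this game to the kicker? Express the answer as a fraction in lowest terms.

Row minima are -8 and -9, so the kicker's maximin is -8; column maxima are -2 and 5, so the goalkeeper's minimax is -2. These differ, so the equilibrium is in mixed strategies.
Let the kicker play left with probability p. The goalkeeper is indifferent when −2p − 9(1−p) = −8p + 5(1−p), giving p = 7/10.
Let the goalkeeper play dive left with probability q. The kicker is indifferent when −2q − 8(1−q) = −9q + 5(1−q), giving q = 13/20.
The value is -2·(13/20) + (-8)·(7/20) = -41/10.

-41/10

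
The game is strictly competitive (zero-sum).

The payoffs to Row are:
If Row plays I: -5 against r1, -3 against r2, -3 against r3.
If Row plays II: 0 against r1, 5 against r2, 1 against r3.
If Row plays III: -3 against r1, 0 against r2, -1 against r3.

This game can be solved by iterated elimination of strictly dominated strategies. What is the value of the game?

Column r2 is strictly dominated by r1 for Column (-5<-3, 0<5, -3<0); eliminate r2.
Row III is strictly dominated by row II (0>-3, 1>-1); eliminate III.
Row I is strictly dominated by row II (0>-5, 1>-3); eliminate I.
Column r3 is strictly dominated by r1 for Column (0<1); eliminate r3.
Only (II, r1) remains, with payoff 0.

0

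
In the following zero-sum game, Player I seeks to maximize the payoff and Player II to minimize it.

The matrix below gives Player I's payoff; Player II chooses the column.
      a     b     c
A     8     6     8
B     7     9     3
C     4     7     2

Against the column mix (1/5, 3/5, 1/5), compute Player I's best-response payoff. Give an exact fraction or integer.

37/5

A: (8)·(1/5) + (6)·(3/5) + (8)·(1/5) = 34/5.
B: (7)·(1/5) + (9)·(3/5) + (3)·(1/5) = 37/5.
C: (4)·(1/5) + (7)·(3/5) + (2)·(1/5) = 27/5.
The best pure response is B with expected payoff 37/5.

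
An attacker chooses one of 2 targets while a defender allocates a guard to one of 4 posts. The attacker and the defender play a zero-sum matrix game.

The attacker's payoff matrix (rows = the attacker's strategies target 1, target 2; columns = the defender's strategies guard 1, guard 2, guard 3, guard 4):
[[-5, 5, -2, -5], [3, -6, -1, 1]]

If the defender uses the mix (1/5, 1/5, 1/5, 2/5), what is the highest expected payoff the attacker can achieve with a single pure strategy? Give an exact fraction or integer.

-2/5

target 1: (-5)·(1/5) + (5)·(1/5) + (-2)·(1/5) + (-5)·(2/5) = -12/5.
target 2: (3)·(1/5) + (-6)·(1/5) + (-1)·(1/5) + (1)·(2/5) = -2/5.
The best pure response is target 2 with expected payoff -2/5.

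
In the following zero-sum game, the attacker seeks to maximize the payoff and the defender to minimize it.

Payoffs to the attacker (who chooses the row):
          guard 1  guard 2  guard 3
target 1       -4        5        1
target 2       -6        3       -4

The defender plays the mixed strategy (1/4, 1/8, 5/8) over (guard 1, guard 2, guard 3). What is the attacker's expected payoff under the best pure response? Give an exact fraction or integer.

1/4

target 1: (-4)·(1/4) + (5)·(1/8) + (1)·(5/8) = 1/4.
target 2: (-6)·(1/4) + (3)·(1/8) + (-4)·(5/8) = -29/8.
The best pure response is target 1 with expected payoff 1/4.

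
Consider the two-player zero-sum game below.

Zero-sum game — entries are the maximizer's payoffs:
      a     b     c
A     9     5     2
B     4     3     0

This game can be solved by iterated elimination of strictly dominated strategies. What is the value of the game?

Column b is strictly dominated by c for the minimizer (2<5, 0<3); eliminate b.
Row B is strictly dominated by row A (9>4, 2>0); eliminate B.
Column a is strictly dominated by c for the minimizer (2<9); eliminate a.
Only (A, c) remains, with payoff 2.

2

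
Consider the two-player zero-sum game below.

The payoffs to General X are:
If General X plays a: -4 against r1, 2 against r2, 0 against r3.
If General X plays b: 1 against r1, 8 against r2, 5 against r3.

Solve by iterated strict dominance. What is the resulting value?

Row a is strictly dominated by row b (1>-4, 8>2, 5>0); eliminate a.
Column r3 is strictly dominated by r1 for General Y (1<5); eliminate r3.
Column r2 is strictly dominated by r1 for General Y (1<8); eliminate r2.
Only (b, r1) remains, with payoff 1.

1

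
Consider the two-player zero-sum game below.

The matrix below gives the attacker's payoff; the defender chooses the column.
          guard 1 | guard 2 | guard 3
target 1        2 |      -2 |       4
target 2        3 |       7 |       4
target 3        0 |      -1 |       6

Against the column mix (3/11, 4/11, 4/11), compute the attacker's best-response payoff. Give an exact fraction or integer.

target 1: (2)·(3/11) + (-2)·(4/11) + (4)·(4/11) = 14/11.
target 2: (3)·(3/11) + (7)·(4/11) + (4)·(4/11) = 53/11.
target 3: (0)·(3/11) + (-1)·(4/11) + (6)·(4/11) = 20/11.
The best pure response is target 2 with expected payoff 53/11.

53/11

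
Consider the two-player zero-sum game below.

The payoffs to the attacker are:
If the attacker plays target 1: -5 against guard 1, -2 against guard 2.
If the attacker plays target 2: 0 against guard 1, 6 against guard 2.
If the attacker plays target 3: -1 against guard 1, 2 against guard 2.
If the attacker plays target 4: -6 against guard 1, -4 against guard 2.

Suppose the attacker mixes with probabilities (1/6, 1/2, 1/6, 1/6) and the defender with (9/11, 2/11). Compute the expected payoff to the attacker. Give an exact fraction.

Against (9/11, 2/11), each row's expected payoff is target 1: -49/11; target 2: 12/11; target 3: -5/11; target 4: -62/11.
Taking the (1/6, 1/2, 1/6, 1/6)-weighted average: (1/6)·(-49/11) + (1/2)·(12/11) + (1/6)·(-5/11) + (1/6)·(-62/11) = -40/33.

-40/33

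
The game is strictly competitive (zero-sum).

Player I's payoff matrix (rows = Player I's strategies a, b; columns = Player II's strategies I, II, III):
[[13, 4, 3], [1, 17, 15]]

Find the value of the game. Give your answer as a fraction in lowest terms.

8

Column II is strictly dominated by III for Player II (it gives Player I more in every row).
The remaining 2×2 game on (a, b) × (I, III) has no saddle point. Let Player I play a with probability p; indifference gives 13p + (1−p) = 3p + 15(1−p), so p = 7/12.
Similarly Player II's optimal q on I is 1/2, and the value is 13·(1/2) + (3)·(1/2) = 8.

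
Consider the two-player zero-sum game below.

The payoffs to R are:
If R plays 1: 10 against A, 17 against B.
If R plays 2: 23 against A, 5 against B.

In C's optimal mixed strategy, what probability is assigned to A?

12/25

Row minima are 10 and 5, so R's maximin is 10; column maxima are 23 and 17, so C's minimax is 17. These differ, so the equilibrium is in mixed strategies.
Let C play A with probability q. R is indifferent when 10q + 17(1−q) = 23q + 5(1−q), giving q = 12/25.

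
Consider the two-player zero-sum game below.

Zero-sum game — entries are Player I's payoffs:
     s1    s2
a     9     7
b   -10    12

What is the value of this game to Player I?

Row minima are 7 and -10, so Player I's maximin is 7; column maxima are 9 and 12, so Player II's minimax is 9. These differ, so the equilibrium is in mixed strategies.
Let Player I play a with probability p. Player II is indifferent when 9p − 10(1−p) = 7p + 12(1−p), giving p = 11/12.
Let Player II play s1 with probability q. Player I is indifferent when 9q + 7(1−q) = −10q + 12(1−q), giving q = 5/24.
The value is 9·(5/24) + (7)·(19/24) = 89/12.

89/12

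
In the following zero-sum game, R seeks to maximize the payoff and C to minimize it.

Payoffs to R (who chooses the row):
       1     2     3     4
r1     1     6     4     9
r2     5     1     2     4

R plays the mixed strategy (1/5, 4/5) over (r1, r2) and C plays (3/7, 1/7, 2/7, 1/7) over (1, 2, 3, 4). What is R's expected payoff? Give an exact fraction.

122/35

Against (3/7, 1/7, 2/7, 1/7), each row's expected payoff is r1: 26/7; r2: 24/7.
Taking the (1/5, 4/5)-weighted average: (1/5)·(26/7) + (4/5)·(24/7) = 122/35.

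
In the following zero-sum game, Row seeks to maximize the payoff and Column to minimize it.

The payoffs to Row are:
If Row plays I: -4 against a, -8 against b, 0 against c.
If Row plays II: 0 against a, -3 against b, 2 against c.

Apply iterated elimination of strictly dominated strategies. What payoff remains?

Row I is strictly dominated by row II (0>-4, -3>-8, 2>0); eliminate I.
Column a is strictly dominated by b for Column (-3<0); eliminate a.
Column c is strictly dominated by b for Column (-3<2); eliminate c.
Only (II, b) remains, with payoff -3.

-3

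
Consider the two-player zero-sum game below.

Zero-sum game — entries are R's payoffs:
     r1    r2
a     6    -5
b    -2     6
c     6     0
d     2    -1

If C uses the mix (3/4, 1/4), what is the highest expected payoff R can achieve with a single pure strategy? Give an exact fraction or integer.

9/2

a: (6)·(3/4) + (-5)·(1/4) = 13/4.
b: (-2)·(3/4) + (6)·(1/4) = 0.
c: (6)·(3/4) + (0)·(1/4) = 9/2.
d: (2)·(3/4) + (-1)·(1/4) = 5/4.
The best pure response is c with expected payoff 9/2.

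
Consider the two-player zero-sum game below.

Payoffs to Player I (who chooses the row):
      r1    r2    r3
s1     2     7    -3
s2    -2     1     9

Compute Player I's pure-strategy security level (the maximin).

-2

The worst-case payoff for each row is s1: -3, s2: -2.
The best of these is -2.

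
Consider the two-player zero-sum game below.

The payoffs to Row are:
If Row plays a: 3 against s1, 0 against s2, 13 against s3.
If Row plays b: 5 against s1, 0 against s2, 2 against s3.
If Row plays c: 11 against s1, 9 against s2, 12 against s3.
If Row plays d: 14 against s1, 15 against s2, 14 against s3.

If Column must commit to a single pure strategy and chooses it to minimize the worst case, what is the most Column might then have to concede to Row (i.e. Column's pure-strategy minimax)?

The worst case (largest entry) in each column is s1: 14, s2: 15, s3: 14.
The best (smallest) of these is 14.

14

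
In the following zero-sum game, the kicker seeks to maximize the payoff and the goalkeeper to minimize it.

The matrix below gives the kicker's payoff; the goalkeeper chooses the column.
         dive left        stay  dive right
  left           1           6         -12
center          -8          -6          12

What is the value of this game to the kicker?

-28/11

Column stay is strictly dominated by dive left for the goalkeeper (it gives the kicker more in every row).
The remaining 2×2 game on (left, center) × (dive left, dive right) has no saddle point. Let the kicker play left with probability p; indifference gives p − 8(1−p) = −12p + 12(1−p), so p = 20/33.
Similarly the goalkeeper's optimal q on dive left is 8/11, and the value is 1·(8/11) + (-12)·(3/11) = -28/11.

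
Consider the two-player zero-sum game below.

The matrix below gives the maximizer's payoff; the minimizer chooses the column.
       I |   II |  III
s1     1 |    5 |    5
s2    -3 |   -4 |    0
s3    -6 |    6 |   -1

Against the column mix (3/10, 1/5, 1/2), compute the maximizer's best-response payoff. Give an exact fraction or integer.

s1: (1)·(3/10) + (5)·(1/5) + (5)·(1/2) = 19/5.
s2: (-3)·(3/10) + (-4)·(1/5) + (0)·(1/2) = -17/10.
s3: (-6)·(3/10) + (6)·(1/5) + (-1)·(1/2) = -11/10.
The best pure response is s1 with expected payoff 19/5.

19/5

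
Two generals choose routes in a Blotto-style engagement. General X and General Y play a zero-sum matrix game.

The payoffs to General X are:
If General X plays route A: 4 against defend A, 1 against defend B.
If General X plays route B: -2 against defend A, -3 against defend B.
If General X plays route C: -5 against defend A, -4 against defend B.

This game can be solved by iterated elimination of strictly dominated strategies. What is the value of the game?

1

Row route C is strictly dominated by row route A (4>-5, 1>-4); eliminate route C.
Column defend A is strictly dominated by defend B for General Y (1<4, -3<-2); eliminate defend A.
Row route B is strictly dominated by row route A (1>-3); eliminate route B.
Only (route A, defend B) remains, with payoff 1.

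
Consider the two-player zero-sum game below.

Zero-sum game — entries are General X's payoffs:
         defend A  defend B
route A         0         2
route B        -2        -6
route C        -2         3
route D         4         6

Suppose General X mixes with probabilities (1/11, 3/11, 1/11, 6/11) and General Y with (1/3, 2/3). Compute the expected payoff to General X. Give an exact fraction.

62/33

Against (1/3, 2/3), each row's expected payoff is route A: 4/3; route B: -14/3; route C: 4/3; route D: 16/3.
Taking the (1/11, 3/11, 1/11, 6/11)-weighted average: (1/11)·(4/3) + (3/11)·(-14/3) + (1/11)·(4/3) + (6/11)·(16/3) = 62/33.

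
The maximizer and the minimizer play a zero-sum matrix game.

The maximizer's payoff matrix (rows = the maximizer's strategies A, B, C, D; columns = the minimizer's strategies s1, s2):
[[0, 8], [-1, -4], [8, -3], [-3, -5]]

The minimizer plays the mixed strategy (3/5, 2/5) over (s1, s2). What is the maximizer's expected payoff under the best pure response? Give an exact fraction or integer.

18/5

A: (0)·(3/5) + (8)·(2/5) = 16/5.
B: (-1)·(3/5) + (-4)·(2/5) = -11/5.
C: (8)·(3/5) + (-3)·(2/5) = 18/5.
D: (-3)·(3/5) + (-5)·(2/5) = -19/5.
The best pure response is C with expected payoff 18/5.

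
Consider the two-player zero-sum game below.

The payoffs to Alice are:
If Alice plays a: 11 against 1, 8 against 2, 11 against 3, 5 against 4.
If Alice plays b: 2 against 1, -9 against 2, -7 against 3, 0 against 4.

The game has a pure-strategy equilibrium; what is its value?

5

Row minima: 5, -9 → Alice's maximin is 5.
Column maxima: 11, 8, 11, 5 → Bob's minimax is 5.
They coincide at (a, 4), so the value is 5.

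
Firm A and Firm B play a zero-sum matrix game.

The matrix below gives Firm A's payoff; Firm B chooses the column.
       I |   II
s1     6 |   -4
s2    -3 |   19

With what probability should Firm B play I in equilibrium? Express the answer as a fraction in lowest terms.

23/32

Row minima are -4 and -3, so Firm A's maximin is -3; column maxima are 6 and 19, so Firm B's minimax is 6. These differ, so the equilibrium is in mixed strategies.
Let Firm B play I with probability q. Firm A is indifferent when 6q − 4(1−q) = −3q + 19(1−q), giving q = 23/32.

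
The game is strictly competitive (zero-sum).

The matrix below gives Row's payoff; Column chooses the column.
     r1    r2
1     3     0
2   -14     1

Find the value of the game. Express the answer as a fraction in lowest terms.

1/6

Row minima are 0 and -14, so Row's maximin is 0; column maxima are 3 and 1, so Column's minimax is 1. These differ, so the equilibrium is in mixed strategies.
Let Row play 1 with probability p. Column is indifferent when 3p − 14(1−p) = (1−p), giving p = 5/6.
Let Column play r1 with probability q. Row is indifferent when 3q = −14q + (1−q), giving q = 1/18.
The value is 3·(1/18) + (0)·(17/18) = 1/6.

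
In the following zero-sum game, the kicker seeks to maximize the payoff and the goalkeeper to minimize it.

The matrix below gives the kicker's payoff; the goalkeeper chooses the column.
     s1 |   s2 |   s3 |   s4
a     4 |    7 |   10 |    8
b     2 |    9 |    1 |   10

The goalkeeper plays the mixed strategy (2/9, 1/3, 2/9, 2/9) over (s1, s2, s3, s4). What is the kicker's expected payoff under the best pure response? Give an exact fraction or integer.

a: (4)·(2/9) + (7)·(1/3) + (10)·(2/9) + (8)·(2/9) = 65/9.
b: (2)·(2/9) + (9)·(1/3) + (1)·(2/9) + (10)·(2/9) = 53/9.
The best pure response is a with expected payoff 65/9.

65/9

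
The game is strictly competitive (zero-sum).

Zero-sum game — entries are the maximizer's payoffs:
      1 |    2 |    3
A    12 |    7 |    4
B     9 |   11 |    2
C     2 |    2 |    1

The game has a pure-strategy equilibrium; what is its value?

Row minima: 4, 2, 1 → the maximizer's maximin is 4.
Column maxima: 12, 11, 4 → the minimizer's minimax is 4.
They coincide at (A, 3), so the value is 4.

4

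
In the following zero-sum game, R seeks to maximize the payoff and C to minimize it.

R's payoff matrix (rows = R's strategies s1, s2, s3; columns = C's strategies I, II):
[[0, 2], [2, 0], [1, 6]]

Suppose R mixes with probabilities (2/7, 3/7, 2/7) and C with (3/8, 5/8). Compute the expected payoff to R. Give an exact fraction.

Against (3/8, 5/8), each row's expected payoff is s1: 5/4; s2: 3/4; s3: 33/8.
Taking the (2/7, 3/7, 2/7)-weighted average: (2/7)·(5/4) + (3/7)·(3/4) + (2/7)·(33/8) = 13/7.

13/7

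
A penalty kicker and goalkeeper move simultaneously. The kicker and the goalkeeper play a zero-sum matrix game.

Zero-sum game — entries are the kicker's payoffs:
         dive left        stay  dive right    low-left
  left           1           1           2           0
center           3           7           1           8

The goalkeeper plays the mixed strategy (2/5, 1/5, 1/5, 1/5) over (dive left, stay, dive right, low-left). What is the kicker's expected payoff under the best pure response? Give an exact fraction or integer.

left: (1)·(2/5) + (1)·(1/5) + (2)·(1/5) + (0)·(1/5) = 1.
center: (3)·(2/5) + (7)·(1/5) + (1)·(1/5) + (8)·(1/5) = 22/5.
The best pure response is center with expected payoff 22/5.

22/5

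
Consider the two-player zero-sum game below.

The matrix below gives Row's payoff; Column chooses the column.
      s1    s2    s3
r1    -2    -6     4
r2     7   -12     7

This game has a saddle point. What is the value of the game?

Row minima: -6, -12 → Row's maximin is -6.
Column maxima: 7, -6, 7 → Column's minimax is -6.
They coincide at (r1, s2), so the value is -6.

-6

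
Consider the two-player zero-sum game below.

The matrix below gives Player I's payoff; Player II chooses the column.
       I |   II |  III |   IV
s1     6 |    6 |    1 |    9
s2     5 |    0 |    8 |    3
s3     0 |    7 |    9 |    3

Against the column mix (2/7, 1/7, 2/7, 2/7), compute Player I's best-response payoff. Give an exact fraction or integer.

38/7

s1: (6)·(2/7) + (6)·(1/7) + (1)·(2/7) + (9)·(2/7) = 38/7.
s2: (5)·(2/7) + (0)·(1/7) + (8)·(2/7) + (3)·(2/7) = 32/7.
s3: (0)·(2/7) + (7)·(1/7) + (9)·(2/7) + (3)·(2/7) = 31/7.
The best pure response is s1 with expected payoff 38/7.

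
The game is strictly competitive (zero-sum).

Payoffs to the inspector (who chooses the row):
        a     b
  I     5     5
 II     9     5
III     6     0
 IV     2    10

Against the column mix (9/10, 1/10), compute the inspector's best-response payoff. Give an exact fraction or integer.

I: (5)·(9/10) + (5)·(1/10) = 5.
II: (9)·(9/10) + (5)·(1/10) = 43/5.
III: (6)·(9/10) + (0)·(1/10) = 27/5.
IV: (2)·(9/10) + (10)·(1/10) = 14/5.
The best pure response is II with expected payoff 43/5.

43/5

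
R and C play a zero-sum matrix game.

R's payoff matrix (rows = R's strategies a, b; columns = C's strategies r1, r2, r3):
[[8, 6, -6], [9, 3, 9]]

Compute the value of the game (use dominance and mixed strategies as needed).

4

Column r1 is strictly dominated by r2 for C (it gives R more in every row).
The remaining 2×2 game on (a, b) × (r2, r3) has no saddle point. Let R play a with probability p; indifference gives 6p + 3(1−p) = −6p + 9(1−p), so p = 1/3.
Similarly C's optimal q on r2 is 5/6, and the value is 6·(5/6) + (-6)·(1/6) = 4.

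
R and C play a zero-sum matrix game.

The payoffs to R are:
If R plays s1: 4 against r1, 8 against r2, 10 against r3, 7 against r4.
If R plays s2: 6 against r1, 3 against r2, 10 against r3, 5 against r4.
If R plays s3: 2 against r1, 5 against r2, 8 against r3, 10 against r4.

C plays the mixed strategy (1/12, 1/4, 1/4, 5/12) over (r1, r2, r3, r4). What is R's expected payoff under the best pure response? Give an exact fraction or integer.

31/4

s1: (4)·(1/12) + (8)·(1/4) + (10)·(1/4) + (7)·(5/12) = 31/4.
s2: (6)·(1/12) + (3)·(1/4) + (10)·(1/4) + (5)·(5/12) = 35/6.
s3: (2)·(1/12) + (5)·(1/4) + (8)·(1/4) + (10)·(5/12) = 91/12.
The best pure response is s1 with expected payoff 31/4.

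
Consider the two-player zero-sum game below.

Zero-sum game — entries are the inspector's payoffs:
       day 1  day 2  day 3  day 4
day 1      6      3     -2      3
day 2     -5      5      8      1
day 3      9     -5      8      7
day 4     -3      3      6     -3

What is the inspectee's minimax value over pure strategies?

5

The worst case (largest entry) in each column is day 1: 9, day 2: 5, day 3: 8, day 4: 7.
The best (smallest) of these is 5.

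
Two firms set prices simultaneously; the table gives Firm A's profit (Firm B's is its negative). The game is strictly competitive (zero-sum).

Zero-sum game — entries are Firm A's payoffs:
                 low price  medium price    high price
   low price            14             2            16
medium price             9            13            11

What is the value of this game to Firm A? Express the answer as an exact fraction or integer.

Column high price is strictly dominated by low price for Firm B (it gives Firm A more in every row).
The remaining 2×2 game on (low price, medium price) × (low price, medium price) has no saddle point. Let Firm A play low price with probability p; indifference gives 14p + 9(1−p) = 2p + 13(1−p), so p = 1/4.
Similarly Firm B's optimal q on low price is 11/16, and the value is 14·(11/16) + (2)·(5/16) = 41/4.

41/4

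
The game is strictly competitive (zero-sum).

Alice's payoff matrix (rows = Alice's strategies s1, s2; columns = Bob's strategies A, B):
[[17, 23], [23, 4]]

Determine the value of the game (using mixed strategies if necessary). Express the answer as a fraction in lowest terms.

461/25

Row minima are 17 and 4, so Alice's maximin is 17; column maxima are 23 and 23, so Bob's minimax is 23. These differ, so the equilibrium is in mixed strategies.
Let Alice play s1 with probability p. Bob is indifferent when 17p + 23(1−p) = 23p + 4(1−p), giving p = 19/25.
Let Bob play A with probability q. Alice is indifferent when 17q + 23(1−q) = 23q + 4(1−q), giving q = 19/25.
The value is 17·(19/25) + (23)·(6/25) = 461/25.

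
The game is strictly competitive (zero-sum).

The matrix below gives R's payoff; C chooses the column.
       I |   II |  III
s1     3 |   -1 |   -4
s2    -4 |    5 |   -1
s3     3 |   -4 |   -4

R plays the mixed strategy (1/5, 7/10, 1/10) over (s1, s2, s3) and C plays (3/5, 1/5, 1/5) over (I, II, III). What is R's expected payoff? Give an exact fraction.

-47/50

Against (3/5, 1/5, 1/5), each row's expected payoff is s1: 4/5; s2: -8/5; s3: 1/5.
Taking the (1/5, 7/10, 1/10)-weighted average: (1/5)·(4/5) + (7/10)·(-8/5) + (1/10)·(1/5) = -47/50.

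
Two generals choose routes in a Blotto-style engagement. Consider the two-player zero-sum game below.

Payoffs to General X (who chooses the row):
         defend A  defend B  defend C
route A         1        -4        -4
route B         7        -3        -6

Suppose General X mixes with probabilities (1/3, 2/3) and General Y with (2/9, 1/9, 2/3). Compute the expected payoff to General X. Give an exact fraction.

-76/27

Against (2/9, 1/9, 2/3), each row's expected payoff is route A: -26/9; route B: -25/9.
Taking the (1/3, 2/3)-weighted average: (1/3)·(-26/9) + (2/3)·(-25/9) = -76/27.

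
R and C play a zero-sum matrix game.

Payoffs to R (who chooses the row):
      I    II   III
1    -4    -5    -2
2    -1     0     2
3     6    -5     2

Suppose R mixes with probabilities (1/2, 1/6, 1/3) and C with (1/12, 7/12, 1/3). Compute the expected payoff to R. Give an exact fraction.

-22/9

Against (1/12, 7/12, 1/3), each row's expected payoff is 1: -47/12; 2: 7/12; 3: -7/4.
Taking the (1/2, 1/6, 1/3)-weighted average: (1/2)·(-47/12) + (1/6)·(7/12) + (1/3)·(-7/4) = -22/9.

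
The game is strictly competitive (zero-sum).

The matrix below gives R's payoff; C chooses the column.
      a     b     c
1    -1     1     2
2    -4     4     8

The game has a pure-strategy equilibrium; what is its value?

Row minima: -1, -4 → R's maximin is -1.
Column maxima: -1, 4, 8 → C's minimax is -1.
They coincide at (1, a), so the value is -1.

-1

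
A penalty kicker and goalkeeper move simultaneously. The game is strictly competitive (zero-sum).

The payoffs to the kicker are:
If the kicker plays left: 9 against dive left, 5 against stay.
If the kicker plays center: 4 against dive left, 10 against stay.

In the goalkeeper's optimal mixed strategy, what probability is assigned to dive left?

1/2

Row minima are 5 and 4, so the kicker's maximin is 5; column maxima are 9 and 10, so the goalkeeper's minimax is 9. These differ, so the equilibrium is in mixed strategies.
Let the goalkeeper play dive left with probability q. The kicker is indifferent when 9q + 5(1−q) = 4q + 10(1−q), giving q = 1/2.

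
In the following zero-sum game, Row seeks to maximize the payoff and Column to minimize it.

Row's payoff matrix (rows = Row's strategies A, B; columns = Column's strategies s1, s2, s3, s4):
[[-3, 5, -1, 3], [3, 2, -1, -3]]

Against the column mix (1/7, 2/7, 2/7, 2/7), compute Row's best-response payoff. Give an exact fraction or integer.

11/7

A: (-3)·(1/7) + (5)·(2/7) + (-1)·(2/7) + (3)·(2/7) = 11/7.
B: (3)·(1/7) + (2)·(2/7) + (-1)·(2/7) + (-3)·(2/7) = -1/7.
The best pure response is A with expected payoff 11/7.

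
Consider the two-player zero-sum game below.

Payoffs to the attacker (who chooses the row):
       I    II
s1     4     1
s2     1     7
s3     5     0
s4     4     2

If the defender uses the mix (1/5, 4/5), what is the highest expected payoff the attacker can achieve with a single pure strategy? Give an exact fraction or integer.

29/5

s1: (4)·(1/5) + (1)·(4/5) = 8/5.
s2: (1)·(1/5) + (7)·(4/5) = 29/5.
s3: (5)·(1/5) + (0)·(4/5) = 1.
s4: (4)·(1/5) + (2)·(4/5) = 12/5.
The best pure response is s2 with expected payoff 29/5.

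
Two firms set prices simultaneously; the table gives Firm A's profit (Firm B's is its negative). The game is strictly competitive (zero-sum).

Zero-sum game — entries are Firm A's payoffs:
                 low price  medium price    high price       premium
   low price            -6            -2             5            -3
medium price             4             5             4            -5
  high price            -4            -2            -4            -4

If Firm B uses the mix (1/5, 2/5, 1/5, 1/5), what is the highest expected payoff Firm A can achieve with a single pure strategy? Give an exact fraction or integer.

low price: (-6)·(1/5) + (-2)·(2/5) + (5)·(1/5) + (-3)·(1/5) = -8/5.
medium price: (4)·(1/5) + (5)·(2/5) + (4)·(1/5) + (-5)·(1/5) = 13/5.
high price: (-4)·(1/5) + (-2)·(2/5) + (-4)·(1/5) + (-4)·(1/5) = -16/5.
The best pure response is medium price with expected payoff 13/5.

13/5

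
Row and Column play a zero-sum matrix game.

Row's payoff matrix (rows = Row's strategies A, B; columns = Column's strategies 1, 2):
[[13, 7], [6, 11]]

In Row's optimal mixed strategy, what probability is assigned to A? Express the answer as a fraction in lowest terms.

Row minima are 7 and 6, so Row's maximin is 7; column maxima are 13 and 11, so Column's minimax is 11. These differ, so the equilibrium is in mixed strategies.
Let Row play A with probability p. Column is indifferent when 13p + 6(1−p) = 7p + 11(1−p), giving p = 5/11.

5/11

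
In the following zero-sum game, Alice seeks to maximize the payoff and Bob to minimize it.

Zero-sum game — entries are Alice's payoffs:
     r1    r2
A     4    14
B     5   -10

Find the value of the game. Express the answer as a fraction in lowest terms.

22/5

Row minima are 4 and -10, so Alice's maximin is 4; column maxima are 5 and 14, so Bob's minimax is 5. These differ, so the equilibrium is in mixed strategies.
Let Alice play A with probability p. Bob is indifferent when 4p + 5(1−p) = 14p − 10(1−p), giving p = 3/5.
Let Bob play r1 with probability q. Alice is indifferent when 4q + 14(1−q) = 5q − 10(1−q), giving q = 24/25.
The value is 4·(24/25) + (14)·(1/25) = 22/5.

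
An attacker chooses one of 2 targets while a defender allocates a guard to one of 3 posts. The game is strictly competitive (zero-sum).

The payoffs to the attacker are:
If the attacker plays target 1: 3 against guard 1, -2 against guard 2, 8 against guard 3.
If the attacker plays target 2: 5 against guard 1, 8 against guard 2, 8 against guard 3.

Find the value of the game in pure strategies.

5

Row minima: -2, 5 → the attacker's maximin is 5.
Column maxima: 5, 8, 8 → the defender's minimax is 5.
They coincide at (target 2, guard 1), so the value is 5.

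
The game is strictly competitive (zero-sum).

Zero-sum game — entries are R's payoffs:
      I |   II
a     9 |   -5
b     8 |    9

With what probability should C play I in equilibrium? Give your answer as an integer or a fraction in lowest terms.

14/15

Row minima are -5 and 8, so R's maximin is 8; column maxima are 9 and 9, so C's minimax is 9. These differ, so the equilibrium is in mixed strategies.
Let C play I with probability q. R is indifferent when 9q − 5(1−q) = 8q + 9(1−q), giving q = 14/15.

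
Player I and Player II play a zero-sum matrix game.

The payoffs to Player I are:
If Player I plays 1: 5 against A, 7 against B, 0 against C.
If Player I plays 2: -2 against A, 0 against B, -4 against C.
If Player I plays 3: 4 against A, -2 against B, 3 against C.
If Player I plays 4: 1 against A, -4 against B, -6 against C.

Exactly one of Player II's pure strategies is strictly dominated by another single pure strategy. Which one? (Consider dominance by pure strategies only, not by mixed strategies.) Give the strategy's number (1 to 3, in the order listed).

1

Player II prefers columns that give Player I less. Compare A with C: 0 < 5, -4 < -2, 3 < 4, -6 < 1.
So C strictly dominates A for Player II; A is strictly dominated.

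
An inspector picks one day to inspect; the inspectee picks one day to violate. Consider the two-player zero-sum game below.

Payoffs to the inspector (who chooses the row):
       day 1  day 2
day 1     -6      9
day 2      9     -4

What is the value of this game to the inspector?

Row minima are -6 and -4, so the inspector's maximin is -4; column maxima are 9 and 9, so the inspectee's minimax is 9. These differ, so the equilibrium is in mixed strategies.
Let the inspector play day 1 with probability p. The inspectee is indifferent when −6p + 9(1−p) = 9p − 4(1−p), giving p = 13/28.
Let the inspectee play day 1 with probability q. The inspector is indifferent when −6q + 9(1−q) = 9q − 4(1−q), giving q = 13/28.
The value is -6·(13/28) + (9)·(15/28) = 57/28.

57/28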